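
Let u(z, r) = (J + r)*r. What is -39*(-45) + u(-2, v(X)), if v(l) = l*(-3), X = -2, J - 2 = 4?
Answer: 1827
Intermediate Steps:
J = 6 (J = 2 + 4 = 6)
v(l) = -3*l
u(z, r) = r*(6 + r) (u(z, r) = (6 + r)*r = r*(6 + r))
-39*(-45) + u(-2, v(X)) = -39*(-45) + (-3*(-2))*(6 - 3*(-2)) = 1755 + 6*(6 + 6) = 1755 + 6*12 = 1755 + 72 = 1827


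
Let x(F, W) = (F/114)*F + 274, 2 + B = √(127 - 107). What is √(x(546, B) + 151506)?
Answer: √55736614/19 ≈ 392.93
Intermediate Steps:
B = -2 + 2*√5 (B = -2 + √(127 - 107) = -2 + √20 = -2 + 2*√5 ≈ 2.4721)
x(F, W) = 274 + F²/114 (x(F, W) = (F*(1/114))*F + 274 = (F/114)*F + 274 = F²/114 + 274 = 274 + F²/114)
√(x(546, B) + 151506) = √((274 + (1/114)*546²) + 151506) = √((274 + (1/114)*298116) + 151506) = √((274 + 49686/19) + 151506) = √(54892/19 + 151506) = √(2933506/19) = √55736614/19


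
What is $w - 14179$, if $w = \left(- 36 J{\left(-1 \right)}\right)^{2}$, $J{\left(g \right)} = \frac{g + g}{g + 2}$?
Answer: $-8995$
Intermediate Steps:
$J{\left(g \right)} = \frac{2 g}{2 + g}$
$w = 5184$ ($w = \left(- 36 \cdot 2 \left(-1\right) \frac{1}{2 - 1}\right)^{2} = \left(- 36 \cdot 2 \left(-1\right) 1^{-1}\right)^{2} = \left(- 36 \cdot 2 \left(-1\right) 1\right)^{2} = \left(\left(-36\right) \left(-2\right)\right)^{2} = 72^{2} = 5184$)
$w - 14179 = 5184 - 14179 = -8995$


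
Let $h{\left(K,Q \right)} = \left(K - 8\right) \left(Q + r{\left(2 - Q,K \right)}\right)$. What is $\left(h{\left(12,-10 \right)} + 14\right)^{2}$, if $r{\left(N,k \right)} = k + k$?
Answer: $4900$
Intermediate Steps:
$r{\left(N,k \right)} = 2 k$
$h{\left(K,Q \right)} = \left(-8 + K\right) \left(Q + 2 K\right)$ ($h{\left(K,Q \right)} = \left(K - 8\right) \left(Q + 2 K\right) = \left(-8 + K\right) \left(Q + 2 K\right)$)
$\left(h{\left(12,-10 \right)} + 14\right)^{2} = \left(\left(\left(-16\right) 12 - -80 + 2 \cdot 12^{2} + 12 \left(-10\right)\right) + 14\right)^{2} = \left(\left(-192 + 80 + 2 \cdot 144 - 120\right) + 14\right)^{2} = \left(\left(-192 + 80 + 288 - 120\right) + 14\right)^{2} = \left(56 + 14\right)^{2} = 70^{2} = 4900$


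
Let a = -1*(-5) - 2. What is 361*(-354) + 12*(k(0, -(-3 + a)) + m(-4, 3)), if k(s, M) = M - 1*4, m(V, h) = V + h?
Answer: -127854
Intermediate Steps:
a = 3 (a = 5 - 2 = 3)
k(s, M) = -4 + M (k(s, M) = M - 4 = -4 + M)
361*(-354) + 12*(k(0, -(-3 + a)) + m(-4, 3)) = 361*(-354) + 12*((-4 - (-3 + 3)) + (-4 + 3)) = -127794 + 12*((-4 - 1*0) - 1) = -127794 + 12*((-4 + 0) - 1) = -127794 + 12*(-4 - 1) = -127794 + 12*(-5) = -127794 - 60 = -127854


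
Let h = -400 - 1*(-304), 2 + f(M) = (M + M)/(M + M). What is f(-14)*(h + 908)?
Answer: -812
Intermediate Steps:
f(M) = -1 (f(M) = -2 + (M + M)/(M + M) = -2 + (2*M)/((2*M)) = -2 + (2*M)*(1/(2*M)) = -2 + 1 = -1)
h = -96 (h = -400 + 304 = -96)
f(-14)*(h + 908) = -(-96 + 908) = -1*812 = -812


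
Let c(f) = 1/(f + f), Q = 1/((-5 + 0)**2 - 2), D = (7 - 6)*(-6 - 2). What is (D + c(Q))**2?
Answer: 49/4 ≈ 12.250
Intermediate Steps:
D = -8 (D = 1*(-8) = -8)
Q = 1/23 (Q = 1/((-5)**2 - 2) = 1/(25 - 2) = 1/23 ≈ 0.043478)
c(f) = 1/(2*f)
(D + c(Q))**2 = (-8 + 1/(2*(1/23)))**2 = (-8 + (1/2)*23)**2 = (-8 + 23/2)**2 = (7/2)**2 = 49/4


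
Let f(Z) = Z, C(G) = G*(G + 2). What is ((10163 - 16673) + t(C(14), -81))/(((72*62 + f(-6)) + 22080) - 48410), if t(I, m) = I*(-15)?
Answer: 4935/10936 ≈ 0.45126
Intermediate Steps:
C(G) = G*(2 + G)
t(I, m) = -15*I
((10163 - 16673) + t(C(14), -81))/(((72*62 + f(-6)) + 22080) - 48410) = ((10163 - 16673) - 210*(2 + 14))/(((72*62 - 6) + 22080) - 48410) = (-6510 - 210*16)/(((4464 - 6) + 22080) - 48410) = (-6510 - 15*224)/((4458 + 22080) - 48410) = (-6510 - 3360)/(26538 - 48410) = -9870/(-21872) = -9870*(-1/21872) = 4935/10936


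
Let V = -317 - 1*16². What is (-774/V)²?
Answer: 66564/36481 ≈ 1.8246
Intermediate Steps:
V = -573 (V = -317 - 1*256 = -317 - 256 = -573)
(-774/V)² = (-774/(-573))² = (-774*(-1/573))² = (258/191)² = 66564/36481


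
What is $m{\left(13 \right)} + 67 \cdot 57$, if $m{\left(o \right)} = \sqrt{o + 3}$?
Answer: $3823$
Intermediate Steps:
$m{\left(o \right)} = \sqrt{3 + o}$
$m{\left(13 \right)} + 67 \cdot 57 = \sqrt{3 + 13} + 67 \cdot 57 = \sqrt{16} + 3819 = 4 + 3819 = 3823$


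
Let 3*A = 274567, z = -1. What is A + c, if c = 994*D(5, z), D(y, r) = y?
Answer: 289477/3 ≈ 96492.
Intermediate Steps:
A = 274567/3 (A = (⅓)*274567 = 274567/3 ≈ 91522.)
c = 4970 (c = 994*5 = 4970)
A + c = 274567/3 + 4970 = 289477/3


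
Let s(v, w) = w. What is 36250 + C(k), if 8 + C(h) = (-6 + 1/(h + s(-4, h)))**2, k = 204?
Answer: 6038976097/166464 ≈ 36278.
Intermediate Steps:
C(h) = -8 + (-6 + 1/(2*h))**2 (C(h) = -8 + (-6 + 1/(h + h))**2 = -8 + (-6 + 1/(2*h))**2)
36250 + C(k) = 36250 + (28 - 6/204 + (1/4)/204**2) = 36250 + (28 - 6*1/204 + (1/4)*(1/41616)) = 36250 + (28 - 1/34 + 1/166464) = 36250 + 4656097/166464 = 6038976097/166464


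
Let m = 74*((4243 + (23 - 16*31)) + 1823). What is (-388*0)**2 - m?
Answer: -413882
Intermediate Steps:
m = 413882 (m = 74*((4243 + (23 - 496)) + 1823) = 74*((4243 - 473) + 1823) = 74*(3770 + 1823) = 74*5593 = 413882)
(-388*0)**2 - m = (-388*0)**2 - 1*413882 = 0**2 - 413882 = 0 - 413882 = -413882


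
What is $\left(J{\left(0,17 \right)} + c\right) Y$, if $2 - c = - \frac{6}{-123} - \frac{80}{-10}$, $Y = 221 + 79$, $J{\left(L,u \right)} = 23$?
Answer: $\frac{208500}{41} \approx 5085.4$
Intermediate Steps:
$Y = 300$
$c = - \frac{248}{41}$ ($c = 2 - \left(- \frac{6}{-123} - \frac{80}{-10}\right) = 2 - \left(\left(-6\right) \left(- \frac{1}{123}\right) - -8\right) = 2 - \left(\frac{2}{41} + 8\right) = 2 - \frac{330}{41} = - \frac{248}{41} \approx -6.0488$)
$\left(J{\left(0,17 \right)} + c\right) Y = \left(23 - \frac{248}{41}\right) 300 = \frac{695}{41} \cdot 300 = \frac{208500}{41}$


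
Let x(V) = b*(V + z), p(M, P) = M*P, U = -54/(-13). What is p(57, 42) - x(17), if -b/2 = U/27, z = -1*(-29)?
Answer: 31306/13 ≈ 2408.2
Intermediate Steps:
U = 54/13 (U = -54*(-1/13) = 54/13 ≈ 4.1538)
z = 29
b = -4/13 (b = -108/(13*27) = -2*2/13 = -4/13 ≈ -0.30769)
x(V) = -116/13 - 4*V/13 (x(V) = -4*(V + 29)/13 = -4*(29 + V)/13 = -116/13 - 4*V/13)
p(57, 42) - x(17) = 57*42 - (-116/13 - 4/13*17) = 2394 - (-116/13 - 68/13) = 2394 - 1*(-184/13) = 2394 + 184/13 = 31306/13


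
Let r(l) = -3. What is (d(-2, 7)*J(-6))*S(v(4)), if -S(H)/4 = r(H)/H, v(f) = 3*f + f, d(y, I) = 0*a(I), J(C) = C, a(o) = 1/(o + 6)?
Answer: 0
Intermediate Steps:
a(o) = 1/(6 + o)
d(y, I) = 0 (d(y, I) = 0/(6 + I) = 0)
v(f) = 4*f
S(H) = 12/H (S(H) = -(-12)/H = 12/H)
(d(-2, 7)*J(-6))*S(v(4)) = (0*(-6))*(12/((4*4))) = 0*(12/16) = 0*(12*(1/16)) = 0*(¾) = 0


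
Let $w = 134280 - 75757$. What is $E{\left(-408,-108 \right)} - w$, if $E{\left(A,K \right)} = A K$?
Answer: $-14459$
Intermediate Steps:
$w = 58523$
$E{\left(-408,-108 \right)} - w = \left(-408\right) \left(-108\right) - 58523 = 44064 - 58523 = -14459$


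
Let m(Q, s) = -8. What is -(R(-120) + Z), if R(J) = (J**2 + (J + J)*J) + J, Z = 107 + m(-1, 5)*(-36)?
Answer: -43475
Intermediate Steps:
Z = 395 (Z = 107 - 8*(-36) = 107 + 288 = 395)
R(J) = J + 3*J**2 (R(J) = (J**2 + (2*J)*J) + J = (J**2 + 2*J**2) + J = 3*J**2 + J = J + 3*J**2)
-(R(-120) + Z) = -(-120*(1 + 3*(-120)) + 395) = -(-120*(1 - 360) + 395) = -(-120*(-359) + 395) = -(43080 + 395) = -1*43475 = -43475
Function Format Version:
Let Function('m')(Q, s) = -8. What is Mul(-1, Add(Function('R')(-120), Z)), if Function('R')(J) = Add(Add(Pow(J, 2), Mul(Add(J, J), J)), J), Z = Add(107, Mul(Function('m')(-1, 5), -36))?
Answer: -43475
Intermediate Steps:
Z = 395 (Z = Add(107, Mul(-8, -36)) = Add(107, 288) = 395)
Function('R')(J) = Add(J, Mul(3, Pow(J, 2))) (Function('R')(J) = Add(Add(Pow(J, 2), Mul(Mul(2, J), J)), J) = Add(Add(Pow(J, 2), Mul(2, Pow(J, 2))), J) = Add(Mul(3, Pow(J, 2)), J) = Add(J, Mul(3, Pow(J, 2))))
Mul(-1, Add(Function('R')(-120), Z)) = Mul(-1, Add(Mul(-120, Add(1, Mul(3, -120))), 395)) = Mul(-1, Add(Mul(-120, Add(1, -360)), 395)) = Mul(-1, Add(Mul(-120, -359), 395)) = Mul(-1, Add(43080, 395)) = Mul(-1, 43475) = -43475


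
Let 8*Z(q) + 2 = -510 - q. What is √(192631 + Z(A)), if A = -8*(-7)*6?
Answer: 5*√7701 ≈ 438.78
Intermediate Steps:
A = 336 (A = 56*6 = 336)
Z(q) = -64 - q/8 (Z(q) = -¼ + (-510 - q)/8 = -¼ + (-255/4 - q/8) = -64 - q/8)
√(192631 + Z(A)) = √(192631 + (-64 - ⅛*336)) = √(192631 + (-64 - 42)) = √(192631 - 106) = √192525 = 5*√7701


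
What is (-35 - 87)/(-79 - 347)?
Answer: 61/213 ≈ 0.28639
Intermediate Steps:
(-35 - 87)/(-79 - 347) = -122/(-426) = -122*(-1/426) = 61/213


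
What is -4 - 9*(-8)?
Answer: 68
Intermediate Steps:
-4 - 9*(-8) = -4 + 72 = 68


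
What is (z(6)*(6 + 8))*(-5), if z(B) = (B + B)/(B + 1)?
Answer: -120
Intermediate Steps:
z(B) = 2*B/(1 + B) (z(B) = (2*B)/(1 + B) = 2*B/(1 + B))
(z(6)*(6 + 8))*(-5) = ((2*6/(1 + 6))*(6 + 8))*(-5) = ((2*6/7)*14)*(-5) = ((2*6*(⅐))*14)*(-5) = ((12/7)*14)*(-5) = 24*(-5) = -120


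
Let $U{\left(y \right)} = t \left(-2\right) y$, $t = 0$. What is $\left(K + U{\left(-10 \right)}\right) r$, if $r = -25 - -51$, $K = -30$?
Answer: $-780$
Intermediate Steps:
$r = 26$ ($r = -25 + 51 = 26$)
$U{\left(y \right)} = 0$ ($U{\left(y \right)} = 0 \left(-2\right) y = 0 y = 0$)
$\left(K + U{\left(-10 \right)}\right) r = \left(-30 + 0\right) 26 = \left(-30\right) 26 = -780$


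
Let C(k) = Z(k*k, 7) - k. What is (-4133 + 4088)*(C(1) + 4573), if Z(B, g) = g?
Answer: -206055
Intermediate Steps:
C(k) = 7 - k
(-4133 + 4088)*(C(1) + 4573) = (-4133 + 4088)*((7 - 1*1) + 4573) = -45*((7 - 1) + 4573) = -45*(6 + 4573) = -45*4579 = -206055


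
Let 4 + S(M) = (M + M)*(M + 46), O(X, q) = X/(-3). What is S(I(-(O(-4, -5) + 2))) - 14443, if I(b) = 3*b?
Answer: -15167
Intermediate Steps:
O(X, q) = -X/3 (O(X, q) = X*(-1/3) = -X/3)
S(M) = -4 + 2*M*(46 + M) (S(M) = -4 + (M + M)*(M + 46) = -4 + (2*M)*(46 + M) = -4 + 2*M*(46 + M))
S(I(-(O(-4, -5) + 2))) - 14443 = (-4 + 2*(3*(-(-1/3*(-4) + 2)))**2 + 92*(3*(-(-1/3*(-4) + 2)))) - 14443 = (-4 + 2*(3*(-(4/3 + 2)))**2 + 92*(3*(-(4/3 + 2)))) - 14443 = (-4 + 2*(3*(-1*10/3))**2 + 92*(3*(-1*10/3))) - 14443 = (-4 + 2*(3*(-10/3))**2 + 92*(3*(-10/3))) - 14443 = (-4 + 2*(-10)**2 + 92*(-10)) - 14443 = (-4 + 2*100 - 920) - 14443 = (-4 + 200 - 920) - 14443 = -724 - 14443 = -15167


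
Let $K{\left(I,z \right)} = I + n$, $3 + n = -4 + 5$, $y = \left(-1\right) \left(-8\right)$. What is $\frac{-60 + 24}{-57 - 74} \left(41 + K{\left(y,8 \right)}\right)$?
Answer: $\frac{1692}{131} \approx 12.916$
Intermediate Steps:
$y = 8$
$n = -2$ ($n = -3 + \left(-4 + 5\right) = -3 + 1 = -2$)
$K{\left(I,z \right)} = -2 + I$ ($K{\left(I,z \right)} = I - 2 = -2 + I$)
$\frac{-60 + 24}{-57 - 74} \left(41 + K{\left(y,8 \right)}\right) = \frac{-60 + 24}{-57 - 74} \left(41 + \left(-2 + 8\right)\right) = - \frac{36}{-131} \left(41 + 6\right) = \left(-36\right) \left(- \frac{1}{131}\right) 47 = \frac{36}{131} \cdot 47 = \frac{1692}{131}$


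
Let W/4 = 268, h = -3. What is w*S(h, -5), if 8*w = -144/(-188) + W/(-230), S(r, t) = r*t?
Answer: -15789/2162 ≈ -7.3030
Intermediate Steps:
W = 1072 (W = 4*268 = 1072)
w = -5263/10810 (w = (-144/(-188) + 1072/(-230))/8 = (-144*(-1/188) + 1072*(-1/230))/8 = (36/47 - 536/115)/8 = (⅛)*(-21052/5405) = -5263/10810 ≈ -0.48686)
w*S(h, -5) = -(-15789)*(-5)/10810 = -5263/10810*15 = -15789/2162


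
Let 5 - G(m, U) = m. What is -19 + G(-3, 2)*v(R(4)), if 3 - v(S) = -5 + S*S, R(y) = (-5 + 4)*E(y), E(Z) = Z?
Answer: -83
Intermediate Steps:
R(y) = -y (R(y) = (-5 + 4)*y = -y)
G(m, U) = 5 - m
v(S) = 8 - S**2 (v(S) = 3 - (-5 + S*S) = 3 - (-5 + S**2) = 3 + (5 - S**2) = 8 - S**2)
-19 + G(-3, 2)*v(R(4)) = -19 + (5 - 1*(-3))*(8 - (-1*4)**2) = -19 + (5 + 3)*(8 - 1*(-4)**2) = -19 + 8*(8 - 1*16) = -19 + 8*(8 - 16) = -19 + 8*(-8) = -19 - 64 = -83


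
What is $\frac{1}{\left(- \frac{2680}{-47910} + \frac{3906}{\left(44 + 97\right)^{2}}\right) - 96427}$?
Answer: $- \frac{10583319}{1020515029907} \approx -1.0371 \cdot 10^{-5}$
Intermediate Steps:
$\frac{1}{\left(- \frac{2680}{-47910} + \frac{3906}{\left(44 + 97\right)^{2}}\right) - 96427} = \frac{1}{\left(\left(-2680\right) \left(- \frac{1}{47910}\right) + \frac{3906}{141^{2}}\right) - 96427} = \frac{1}{\left(\frac{268}{4791} + \frac{3906}{19881}\right) - 96427} = \frac{1}{\left(\frac{268}{4791} + 3906 \cdot \frac{1}{19881}\right) - 96427} = \frac{1}{\left(\frac{268}{4791} + \frac{434}{2209}\right) - 96427} = \frac{1}{\frac{2671306}{10583319} - 96427} = \frac{1}{- \frac{1020515029907}{10583319}} = - \frac{10583319}{1020515029907}$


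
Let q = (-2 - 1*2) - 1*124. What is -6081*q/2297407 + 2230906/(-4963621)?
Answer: -1261775310214/11403457630747 ≈ -0.11065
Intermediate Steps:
q = -128 (q = (-2 - 2) - 124 = -4 - 124 = -128)
-6081*q/2297407 + 2230906/(-4963621) = -6081*(-128)/2297407 + 2230906/(-4963621) = 778368*(1/2297407) + 2230906*(-1/4963621) = 778368/2297407 - 2230906/4963621 = -1261775310214/11403457630747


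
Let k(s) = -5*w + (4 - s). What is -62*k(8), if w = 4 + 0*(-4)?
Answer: 1488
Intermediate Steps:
w = 4 (w = 4 + 0 = 4)
k(s) = -16 - s (k(s) = -5*4 + (4 - s) = -20 + (4 - s) = -16 - s)
-62*k(8) = -62*(-16 - 1*8) = -62*(-16 - 8) = -62*(-24) = 1488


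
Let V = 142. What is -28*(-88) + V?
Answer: 2606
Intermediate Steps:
-28*(-88) + V = -28*(-88) + 142 = 2464 + 142 = 2606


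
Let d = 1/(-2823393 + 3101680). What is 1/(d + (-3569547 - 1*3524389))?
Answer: -278287/1974150167631 ≈ -1.4097e-7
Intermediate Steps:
d = 1/278287 ≈ 3.5934e-6
1/(d + (-3569547 - 1*3524389)) = 1/(1/278287 + (-3569547 - 1*3524389)) = 1/(1/278287 + (-3569547 - 3524389)) = 1/(1/278287 - 7093936) = 1/(-1974150167631/278287) = -278287/1974150167631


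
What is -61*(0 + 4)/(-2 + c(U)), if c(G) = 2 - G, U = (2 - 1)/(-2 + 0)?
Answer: -488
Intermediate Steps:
U = -½ (U = 1/(-2) = 1*(-½) = -½ ≈ -0.50000)
-61*(0 + 4)/(-2 + c(U)) = -61*(0 + 4)/(-2 + (2 - 1*(-½))) = -244/(-2 + (2 + ½)) = -244/(-2 + 5/2) = -244/½ = -244*2 = -61*8 = -488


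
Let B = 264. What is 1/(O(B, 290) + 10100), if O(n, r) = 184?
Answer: 1/10284 ≈ 9.7238e-5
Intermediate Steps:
1/(O(B, 290) + 10100) = 1/(184 + 10100) = 1/10284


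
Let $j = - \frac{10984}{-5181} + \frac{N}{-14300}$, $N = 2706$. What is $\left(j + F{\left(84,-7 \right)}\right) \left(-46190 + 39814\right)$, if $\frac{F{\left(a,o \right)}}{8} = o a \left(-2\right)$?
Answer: $- \frac{101025659075956}{1683825} \approx -5.9998 \cdot 10^{7}$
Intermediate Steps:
$F{\left(a,o \right)} = - 16 a o$ ($F{\left(a,o \right)} = 8 o a \left(-2\right) = 8 a o \left(-2\right) = 8 \left(- 2 a o\right) = - 16 a o$)
$j = \frac{6502337}{3367650}$ ($j = - \frac{10984}{-5181} + \frac{2706}{-14300} = \left(-10984\right) \left(- \frac{1}{5181}\right) + 2706 \left(- \frac{1}{14300}\right) = \frac{10984}{5181} - \frac{123}{650} = \frac{6502337}{3367650} \approx 1.9308$)
$\left(j + F{\left(84,-7 \right)}\right) \left(-46190 + 39814\right) = \left(\frac{6502337}{3367650} - 1344 \left(-7\right)\right) \left(-46190 + 39814\right) = \left(\frac{6502337}{3367650} + 9408\right) \left(-6376\right) = \frac{31689353537}{3367650} \left(-6376\right) = - \frac{101025659075956}{1683825}$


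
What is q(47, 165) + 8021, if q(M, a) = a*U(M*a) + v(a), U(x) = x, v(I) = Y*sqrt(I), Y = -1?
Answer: 1287596 - sqrt(165) ≈ 1.2876e+6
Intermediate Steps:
v(I) = -sqrt(I)
q(M, a) = -sqrt(a) + M*a**2 (q(M, a) = a*(M*a) - sqrt(a) = M*a**2 - sqrt(a) = -sqrt(a) + M*a**2)
q(47, 165) + 8021 = (-sqrt(165) + 47*165**2) + 8021 = (-sqrt(165) + 47*27225) + 8021 = (-sqrt(165) + 1279575) + 8021 = (1279575 - sqrt(165)) + 8021 = 1287596 - sqrt(165)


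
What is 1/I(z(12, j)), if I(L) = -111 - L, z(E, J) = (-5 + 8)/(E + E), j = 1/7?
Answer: -8/889 ≈ -0.0089989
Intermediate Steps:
j = ⅐ ≈ 0.14286
z(E, J) = 3/(2*E) (z(E, J) = 3/((2*E)) = 3*(1/(2*E)) = 3/(2*E))
1/I(z(12, j)) = 1/(-111 - 3/(2*12)) = 1/(-111 - 1*⅛) = 1/(-111 - ⅛) = 1/(-889/8) = -8/889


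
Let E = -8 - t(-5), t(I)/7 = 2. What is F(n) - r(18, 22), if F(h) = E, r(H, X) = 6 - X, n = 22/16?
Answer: -6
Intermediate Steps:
t(I) = 14 (t(I) = 7*2 = 14)
E = -22 (E = -8 - 1*14 = -8 - 14 = -22)
n = 11/8 (n = 22*(1/16) = 11/8 ≈ 1.3750)
F(h) = -22
F(n) - r(18, 22) = -22 - (6 - 1*22) = -22 - (6 - 22) = -22 - 1*(-16) = -22 + 16 = -6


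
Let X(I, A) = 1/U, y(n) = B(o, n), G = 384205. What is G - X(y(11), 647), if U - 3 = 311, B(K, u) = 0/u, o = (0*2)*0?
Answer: 120640369/314 ≈ 3.8421e+5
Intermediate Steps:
o = 0 (o = 0*0 = 0)
B(K, u) = 0
U = 314 (U = 3 + 311 = 314)
y(n) = 0
X(I, A) = 1/314
G - X(y(11), 647) = 384205 - 1*1/314 = 384205 - 1/314 = 120640369/314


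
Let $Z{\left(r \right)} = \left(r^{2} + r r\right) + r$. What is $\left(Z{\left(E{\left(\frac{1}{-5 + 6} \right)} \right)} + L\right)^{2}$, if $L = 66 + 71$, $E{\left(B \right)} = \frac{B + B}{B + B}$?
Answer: $19600$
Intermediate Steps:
$E{\left(B \right)} = 1$ ($E{\left(B \right)} = \frac{2 B}{2 B} = 2 B \frac{1}{2 B} = 1$)
$Z{\left(r \right)} = r + 2 r^{2}$ ($Z{\left(r \right)} = \left(r^{2} + r^{2}\right) + r = 2 r^{2} + r = r + 2 r^{2}$)
$L = 137$
$\left(Z{\left(E{\left(\frac{1}{-5 + 6} \right)} \right)} + L\right)^{2} = \left(1 \left(1 + 2 \cdot 1\right) + 137\right)^{2} = \left(1 \left(1 + 2\right) + 137\right)^{2} = \left(1 \cdot 3 + 137\right)^{2} = \left(3 + 137\right)^{2} = 140^{2} = 19600$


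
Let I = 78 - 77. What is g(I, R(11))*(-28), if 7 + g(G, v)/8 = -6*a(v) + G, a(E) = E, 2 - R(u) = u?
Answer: -10752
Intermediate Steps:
I = 1
R(u) = 2 - u
g(G, v) = -56 - 48*v + 8*G (g(G, v) = -56 + 8*(-6*v + G) = -56 + 8*(G - 6*v) = -56 + (-48*v + 8*G) = -56 - 48*v + 8*G)
g(I, R(11))*(-28) = (-56 - 48*(2 - 1*11) + 8*1)*(-28) = (-56 - 48*(2 - 11) + 8)*(-28) = (-56 - 48*(-9) + 8)*(-28) = (-56 + 432 + 8)*(-28) = 384*(-28) = -10752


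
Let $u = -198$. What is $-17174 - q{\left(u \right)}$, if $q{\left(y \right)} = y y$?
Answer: $-56378$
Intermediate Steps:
$q{\left(y \right)} = y^{2}$
$-17174 - q{\left(u \right)} = -17174 - \left(-198\right)^{2} = -17174 - 39204 = -56378$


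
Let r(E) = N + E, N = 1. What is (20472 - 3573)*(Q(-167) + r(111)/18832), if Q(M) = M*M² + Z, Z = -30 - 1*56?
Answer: -92639222370234/1177 ≈ -7.8708e+10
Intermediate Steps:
r(E) = 1 + E
Z = -86 (Z = -30 - 56 = -86)
Q(M) = -86 + M³ (Q(M) = M*M² - 86 = M³ - 86 = -86 + M³)
(20472 - 3573)*(Q(-167) + r(111)/18832) = (20472 - 3573)*((-86 + (-167)³) + (1 + 111)/18832) = 16899*((-86 - 4657463) + 112*(1/18832)) = 16899*(-4657549 + 7/1177) = 16899*(-5481935166/1177) = -92639222370234/1177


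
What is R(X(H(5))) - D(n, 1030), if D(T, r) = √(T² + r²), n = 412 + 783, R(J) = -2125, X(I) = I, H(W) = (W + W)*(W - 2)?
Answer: -2125 - 5*√99557 ≈ -3702.6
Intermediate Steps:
H(W) = 2*W*(-2 + W) (H(W) = (2*W)*(-2 + W) = 2*W*(-2 + W))
n = 1195
R(X(H(5))) - D(n, 1030) = -2125 - √(1195² + 1030²) = -2125 - √(1428025 + 1060900) = -2125 - √2488925 = -2125 - 5*√99557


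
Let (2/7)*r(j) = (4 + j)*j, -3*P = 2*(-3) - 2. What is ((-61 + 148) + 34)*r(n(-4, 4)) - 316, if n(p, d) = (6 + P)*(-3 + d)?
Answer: 415574/9 ≈ 46175.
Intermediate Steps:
P = 8/3 (P = -(2*(-3) - 2)/3 = -(-6 - 2)/3 = -⅓*(-8) = 8/3 ≈ 2.6667)
n(p, d) = -26 + 26*d/3 (n(p, d) = (6 + 8/3)*(-3 + d) = 26*(-3 + d)/3 = -26 + 26*d/3)
r(j) = 7*j*(4 + j)/2 (r(j) = 7*((4 + j)*j)/2 = 7*(j*(4 + j))/2 = 7*j*(4 + j)/2)
((-61 + 148) + 34)*r(n(-4, 4)) - 316 = ((-61 + 148) + 34)*(7*(-26 + (26/3)*4)*(4 + (-26 + (26/3)*4))/2) - 316 = (87 + 34)*(7*(-26 + 104/3)*(4 + (-26 + 104/3))/2) - 316 = 121*((7/2)*(26/3)*(4 + 26/3)) - 316 = 121*((7/2)*(26/3)*(38/3)) - 316 = 121*(3458/9) - 316 = 418418/9 - 316 = 415574/9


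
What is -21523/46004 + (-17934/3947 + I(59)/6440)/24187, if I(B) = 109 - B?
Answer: -11819356492226/25252976260547 ≈ -0.46804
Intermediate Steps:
-21523/46004 + (-17934/3947 + I(59)/6440)/24187 = -21523/46004 + (-17934/3947 + (109 - 1*59)/6440)/24187 = -21523*1/46004 + (-17934*1/3947 + (109 - 59)*(1/6440))*(1/24187) = -21523/46004 + (-17934/3947 + 50*(1/6440))*(1/24187) = -21523/46004 + (-17934/3947 + 5/644)*(1/24187) = -21523/46004 - 11529761/2541868*1/24187 = -21523/46004 - 11529761/61480161316 = -11819356492226/25252976260547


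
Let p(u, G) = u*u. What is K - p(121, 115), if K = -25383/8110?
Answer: -118763893/8110 ≈ -14644.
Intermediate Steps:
p(u, G) = u²
K = -25383/8110 (K = -25383*1/8110 = -25383/8110 ≈ -3.1298)
K - p(121, 115) = -25383/8110 - 1*121² = -25383/8110 - 1*14641 = -25383/8110 - 14641 = -118763893/8110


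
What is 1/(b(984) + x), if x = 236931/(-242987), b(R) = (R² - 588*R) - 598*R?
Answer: -242987/48298276947 ≈ -5.0310e-6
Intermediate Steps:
b(R) = R² - 1186*R
x = -236931/242987 (x = 236931*(-1/242987) = -236931/242987 ≈ -0.97508)
1/(b(984) + x) = 1/(984*(-1186 + 984) - 236931/242987) = 1/(984*(-202) - 236931/242987) = 1/(-198768 - 236931/242987) = 1/(-48298276947/242987) = -242987/48298276947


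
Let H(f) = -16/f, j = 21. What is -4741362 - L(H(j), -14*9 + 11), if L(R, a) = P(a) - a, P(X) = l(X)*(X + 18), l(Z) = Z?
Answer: -4752632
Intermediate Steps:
P(X) = X*(18 + X) (P(X) = X*(X + 18) = X*(18 + X))
L(R, a) = -a + a*(18 + a) (L(R, a) = a*(18 + a) - a = -a + a*(18 + a))
-4741362 - L(H(j), -14*9 + 11) = -4741362 - (-14*9 + 11)*(17 + (-14*9 + 11)) = -4741362 - (-126 + 11)*(17 + (-126 + 11)) = -4741362 - (-115)*(17 - 115) = -4741362 - (-115)*(-98) = -4741362 - 1*11270 = -4741362 - 11270 = -4752632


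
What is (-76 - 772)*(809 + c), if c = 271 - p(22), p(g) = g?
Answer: -897184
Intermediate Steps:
c = 249 (c = 271 - 1*22 = 271 - 22 = 249)
(-76 - 772)*(809 + c) = (-76 - 772)*(809 + 249) = -848*1058 = -897184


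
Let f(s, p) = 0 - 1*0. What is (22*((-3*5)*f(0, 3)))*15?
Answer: 0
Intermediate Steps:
f(s, p) = 0 (f(s, p) = 0 + 0 = 0)
(22*((-3*5)*f(0, 3)))*15 = (22*(-3*5*0))*15 = (22*(-15*0))*15 = (22*0)*15 = 0*15 = 0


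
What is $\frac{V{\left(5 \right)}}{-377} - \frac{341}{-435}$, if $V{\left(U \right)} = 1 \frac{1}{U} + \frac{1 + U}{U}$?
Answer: $\frac{4412}{5655} \approx 0.78019$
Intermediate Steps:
$V{\left(U \right)} = \frac{1}{U} + \frac{1 + U}{U}$
$\frac{V{\left(5 \right)}}{-377} - \frac{341}{-435} = \frac{\frac{1}{5} \left(2 + 5\right)}{-377} - \frac{341}{-435} = \frac{1}{5} \cdot 7 \left(- \frac{1}{377}\right) - - \frac{341}{435} = \frac{7}{5} \left(- \frac{1}{377}\right) + \frac{341}{435} = - \frac{7}{1885} + \frac{341}{435} = \frac{4412}{5655}$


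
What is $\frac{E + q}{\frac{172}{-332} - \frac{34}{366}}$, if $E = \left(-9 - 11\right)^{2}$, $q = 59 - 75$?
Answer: $- \frac{91134}{145} \approx -628.51$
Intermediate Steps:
$q = -16$
$E = 400$ ($E = \left(-20\right)^{2} = 400$)
$\frac{E + q}{\frac{172}{-332} - \frac{34}{366}} = \frac{400 - 16}{\frac{172}{-332} - \frac{34}{366}} = \frac{384}{172 \left(- \frac{1}{332}\right) - \frac{17}{183}} = \frac{384}{- \frac{43}{83} - \frac{17}{183}} = \frac{384}{- \frac{9280}{15189}} = 384 \left(- \frac{15189}{9280}\right) = - \frac{91134}{145}$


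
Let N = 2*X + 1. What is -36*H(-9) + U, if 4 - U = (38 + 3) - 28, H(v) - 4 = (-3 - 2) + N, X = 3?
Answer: -225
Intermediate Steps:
N = 7 (N = 2*3 + 1 = 6 + 1 = 7)
H(v) = 6 (H(v) = 4 + ((-3 - 2) + 7) = 4 + (-5 + 7) = 4 + 2 = 6)
U = -9 (U = 4 - ((38 + 3) - 28) = 4 - (41 - 28) = 4 - 1*13 = 4 - 13 = -9)
-36*H(-9) + U = -36*6 - 9 = -216 - 9 = -225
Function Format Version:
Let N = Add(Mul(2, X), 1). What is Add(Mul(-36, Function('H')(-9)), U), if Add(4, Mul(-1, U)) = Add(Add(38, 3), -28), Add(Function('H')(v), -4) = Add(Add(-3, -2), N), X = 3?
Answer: -225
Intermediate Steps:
N = 7 (N = Add(Mul(2, 3), 1) = Add(6, 1) = 7)
Function('H')(v) = 6 (Function('H')(v) = Add(4, Add(Add(-3, -2), 7)) = Add(4, Add(-5, 7)) = Add(4, 2) = 6)
U = -9 (U = Add(4, Mul(-1, Add(Add(38, 3), -28))) = Add(4, Mul(-1, Add(41, -28))) = Add(4, Mul(-1, 13)) = Add(4, -13) = -9)
Add(Mul(-36, Function('H')(-9)), U) = Add(Mul(-36, 6), -9) = Add(-216, -9) = -225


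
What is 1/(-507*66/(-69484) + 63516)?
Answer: 34742/2206689603 ≈ 1.5744e-5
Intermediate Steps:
1/(-507*66/(-69484) + 63516) = 1/(-33462*(-1/69484) + 63516) = 1/(16731/34742 + 63516) = 1/(2206689603/34742) = 34742/2206689603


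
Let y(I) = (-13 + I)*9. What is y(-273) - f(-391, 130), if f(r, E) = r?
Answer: -2183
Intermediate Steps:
y(I) = -117 + 9*I
y(-273) - f(-391, 130) = (-117 + 9*(-273)) - 1*(-391) = (-117 - 2457) + 391 = -2574 + 391 = -2183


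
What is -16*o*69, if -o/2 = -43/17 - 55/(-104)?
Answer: -976212/221 ≈ -4417.3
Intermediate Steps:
o = 3537/884 (o = -2*(-43/17 - 55/(-104)) = -2*(-43*1/17 - 55*(-1/104)) = -2*(-43/17 + 55/104) = -2*(-3537/1768) = 3537/884 ≈ 4.0011)
-16*o*69 = -16*3537/884*69 = -14148/221*69 = -976212/221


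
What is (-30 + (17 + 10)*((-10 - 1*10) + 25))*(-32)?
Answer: -3360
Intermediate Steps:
(-30 + (17 + 10)*((-10 - 1*10) + 25))*(-32) = (-30 + 27*((-10 - 10) + 25))*(-32) = (-30 + 27*(-20 + 25))*(-32) = (-30 + 27*5)*(-32) = (-30 + 135)*(-32) = 105*(-32) = -3360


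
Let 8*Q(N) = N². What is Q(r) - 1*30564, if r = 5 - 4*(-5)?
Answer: -243887/8 ≈ -30486.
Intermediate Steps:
r = 25 (r = 5 + 20 = 25)
Q(N) = N²/8
Q(r) - 1*30564 = (⅛)*25² - 1*30564 = (⅛)*625 - 30564 = 625/8 - 30564 = -243887/8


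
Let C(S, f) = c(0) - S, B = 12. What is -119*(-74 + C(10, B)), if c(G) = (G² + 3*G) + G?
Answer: 9996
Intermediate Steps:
c(G) = G² + 4*G
C(S, f) = -S (C(S, f) = 0*(4 + 0) - S = 0*4 - S = 0 - S = -S)
-119*(-74 + C(10, B)) = -119*(-74 - 1*10) = -119*(-74 - 10) = -119*(-84) = 9996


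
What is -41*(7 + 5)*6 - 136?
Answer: -3088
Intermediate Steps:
-41*(7 + 5)*6 - 136 = -492*6 - 136 = -41*72 - 136 = -2952 - 136 = -3088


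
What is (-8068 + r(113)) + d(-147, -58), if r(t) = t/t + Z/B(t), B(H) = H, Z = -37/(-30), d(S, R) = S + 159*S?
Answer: -107079893/3390 ≈ -31587.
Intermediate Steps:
d(S, R) = 160*S
Z = 37/30 (Z = -37*(-1/30) = 37/30 ≈ 1.2333)
r(t) = 1 + 37/(30*t) (r(t) = t/t + 37/(30*t) = 1 + 37/(30*t))
(-8068 + r(113)) + d(-147, -58) = (-8068 + (37/30 + 113)/113) + 160*(-147) = (-8068 + (1/113)*(3427/30)) - 23520 = (-8068 + 3427/3390) - 23520 = -27347093/3390 - 23520 = -107079893/3390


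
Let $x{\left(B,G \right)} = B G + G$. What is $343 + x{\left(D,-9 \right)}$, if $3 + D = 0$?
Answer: $361$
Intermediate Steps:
$D = -3$ ($D = -3 + 0 = -3$)
$x{\left(B,G \right)} = G + B G$
$343 + x{\left(D,-9 \right)} = 343 - 9 \left(1 - 3\right) = 343 - -18 = 343 + 18 = 361$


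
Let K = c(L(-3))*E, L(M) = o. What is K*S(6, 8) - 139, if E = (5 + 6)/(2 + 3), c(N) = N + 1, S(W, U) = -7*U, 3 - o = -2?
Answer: -4391/5 ≈ -878.20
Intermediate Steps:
o = 5 (o = 3 - 1*(-2) = 3 + 2 = 5)
L(M) = 5
c(N) = 1 + N
E = 11/5 ≈ 2.2000
K = 66/5 (K = (1 + 5)*(11/5) = 6*(11/5) = 66/5 ≈ 13.200)
K*S(6, 8) - 139 = 66*(-7*8)/5 - 139 = (66/5)*(-56) - 139 = -3696/5 - 139 = -4391/5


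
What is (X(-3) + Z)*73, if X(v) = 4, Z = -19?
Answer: -1095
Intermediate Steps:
(X(-3) + Z)*73 = (4 - 19)*73 = -15*73 = -1095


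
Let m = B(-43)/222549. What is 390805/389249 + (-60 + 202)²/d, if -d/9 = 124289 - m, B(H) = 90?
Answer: 4549601482397711/4614334349086791 ≈ 0.98597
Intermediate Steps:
m = 30/74183 (m = 90/222549 = 90*(1/222549) = 30/74183 ≈ 0.00040441)
d = -82981177713/74183 (d = -9*(124289 - 1*30/74183) = -9*(124289 - 30/74183) = -9*9220130857/74183 = -82981177713/74183 ≈ -1.1186e+6)
390805/389249 + (-60 + 202)²/d = 390805/389249 + (-60 + 202)²/(-82981177713/74183) = 390805*(1/389249) + 142²*(-74183/82981177713) = 390805/389249 + 20164*(-74183/82981177713) = 390805/389249 - 1495826012/82981177713 = 4549601482397711/4614334349086791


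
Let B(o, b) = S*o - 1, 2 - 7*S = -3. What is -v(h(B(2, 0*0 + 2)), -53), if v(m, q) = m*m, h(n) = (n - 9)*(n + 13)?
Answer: -31809600/2401 ≈ -13248.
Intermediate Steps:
S = 5/7 (S = 2/7 - ⅐*(-3) = 2/7 + 3/7 = 5/7 ≈ 0.71429)
B(o, b) = -1 + 5*o/7 (B(o, b) = 5*o/7 - 1 = -1 + 5*o/7)
h(n) = (-9 + n)*(13 + n)
v(m, q) = m²
-v(h(B(2, 0*0 + 2)), -53) = -(-117 + (-1 + (5/7)*2)² + 4*(-1 + (5/7)*2))² = -(-117 + (-1 + 10/7)² + 4*(-1 + 10/7))² = -(-117 + (3/7)² + 4*(3/7))² = -(-117 + 9/49 + 12/7)² = -(-5640/49)² = -1*31809600/2401 = -31809600/2401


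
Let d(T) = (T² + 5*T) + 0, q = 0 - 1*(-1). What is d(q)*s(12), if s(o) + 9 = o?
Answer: 18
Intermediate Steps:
q = 1 (q = 0 + 1 = 1)
s(o) = -9 + o
d(T) = T² + 5*T
d(q)*s(12) = (1*(5 + 1))*(-9 + 12) = (1*6)*3 = 6*3 = 18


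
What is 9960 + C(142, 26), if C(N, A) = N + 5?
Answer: 10107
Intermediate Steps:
C(N, A) = 5 + N
9960 + C(142, 26) = 9960 + (5 + 142) = 9960 + 147 = 10107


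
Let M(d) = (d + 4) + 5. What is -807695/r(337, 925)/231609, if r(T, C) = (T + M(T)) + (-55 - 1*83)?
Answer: -23077/3606483 ≈ -0.0063988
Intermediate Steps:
M(d) = 9 + d (M(d) = (4 + d) + 5 = 9 + d)
r(T, C) = -129 + 2*T (r(T, C) = (T + (9 + T)) + (-55 - 1*83) = (9 + 2*T) + (-55 - 83) = (9 + 2*T) - 138 = -129 + 2*T)
-807695/r(337, 925)/231609 = -807695/(-129 + 2*337)/231609 = -807695/(-129 + 674)*(1/231609) = -807695/545*(1/231609) = -807695*1/545*(1/231609) = -161539/109*1/231609 = -23077/3606483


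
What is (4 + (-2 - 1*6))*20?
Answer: -80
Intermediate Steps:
(4 + (-2 - 1*6))*20 = (4 + (-2 - 6))*20 = (4 - 8)*20 = -4*20 = -80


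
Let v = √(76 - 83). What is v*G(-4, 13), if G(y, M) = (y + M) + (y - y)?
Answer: 9*I*√7 ≈ 23.812*I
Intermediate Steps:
v = I*√7 (v = √(-7) = I*√7 ≈ 2.6458*I)
G(y, M) = M + y (G(y, M) = (M + y) + 0 = M + y)
v*G(-4, 13) = (I*√7)*(13 - 4) = (I*√7)*9 = 9*I*√7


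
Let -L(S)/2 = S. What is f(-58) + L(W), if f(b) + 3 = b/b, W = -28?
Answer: 54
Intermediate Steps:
L(S) = -2*S
f(b) = -2 (f(b) = -3 + b/b = -3 + 1 = -2)
f(-58) + L(W) = -2 - 2*(-28) = -2 + 56 = 54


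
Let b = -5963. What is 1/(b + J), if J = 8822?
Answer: 1/2859 ≈ 0.00034977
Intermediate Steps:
1/(b + J) = 1/(-5963 + 8822) = 1/2859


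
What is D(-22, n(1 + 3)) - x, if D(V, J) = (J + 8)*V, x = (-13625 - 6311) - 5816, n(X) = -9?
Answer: 25774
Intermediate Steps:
x = -25752 (x = -19936 - 5816 = -25752)
D(V, J) = V*(8 + J) (D(V, J) = (8 + J)*V = V*(8 + J))
D(-22, n(1 + 3)) - x = -22*(8 - 9) - 1*(-25752) = -22*(-1) + 25752 = 22 + 25752 = 25774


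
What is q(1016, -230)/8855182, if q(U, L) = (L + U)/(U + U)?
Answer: 393/8996864912 ≈ 4.3682e-8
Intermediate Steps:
q(U, L) = (L + U)/(2*U) (q(U, L) = (L + U)/((2*U)) = (L + U)*(1/(2*U)) = (L + U)/(2*U))
q(1016, -230)/8855182 = ((1/2)*(-230 + 1016)/1016)/8855182 = ((1/2)*(1/1016)*786)*(1/8855182) = (393/1016)*(1/8855182) = 393/8996864912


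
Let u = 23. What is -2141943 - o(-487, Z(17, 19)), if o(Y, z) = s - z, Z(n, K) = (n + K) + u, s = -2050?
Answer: -2139834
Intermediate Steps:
Z(n, K) = 23 + K + n (Z(n, K) = (n + K) + 23 = (K + n) + 23 = 23 + K + n)
o(Y, z) = -2050 - z
-2141943 - o(-487, Z(17, 19)) = -2141943 - (-2050 - (23 + 19 + 17)) = -2141943 - (-2050 - 1*59) = -2141943 - (-2050 - 59) = -2141943 - 1*(-2109) = -2141943 + 2109 = -2139834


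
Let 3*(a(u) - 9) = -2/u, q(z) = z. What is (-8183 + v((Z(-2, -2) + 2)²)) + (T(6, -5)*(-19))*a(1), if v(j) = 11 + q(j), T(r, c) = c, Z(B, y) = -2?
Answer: -22141/3 ≈ -7380.3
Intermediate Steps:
v(j) = 11 + j
a(u) = 9 - 2/(3*u) (a(u) = 9 + (-2/u)/3 = 9 - 2/(3*u))
(-8183 + v((Z(-2, -2) + 2)²)) + (T(6, -5)*(-19))*a(1) = (-8183 + (11 + (-2 + 2)²)) + (-5*(-19))*(9 - ⅔/1) = (-8183 + (11 + 0²)) + 95*(9 - ⅔*1) = (-8183 + (11 + 0)) + 95*(9 - ⅔) = (-8183 + 11) + 95*(25/3) = -8172 + 2375/3 = -22141/3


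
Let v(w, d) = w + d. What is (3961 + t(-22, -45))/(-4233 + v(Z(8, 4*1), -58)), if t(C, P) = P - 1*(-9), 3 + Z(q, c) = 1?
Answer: -3925/4293 ≈ -0.91428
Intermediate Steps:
Z(q, c) = -2 (Z(q, c) = -3 + 1 = -2)
t(C, P) = 9 + P (t(C, P) = P + 9 = 9 + P)
v(w, d) = d + w
(3961 + t(-22, -45))/(-4233 + v(Z(8, 4*1), -58)) = (3961 + (9 - 45))/(-4233 + (-58 - 2)) = (3961 - 36)/(-4233 - 60) = 3925/(-4293) = 3925*(-1/4293) = -3925/4293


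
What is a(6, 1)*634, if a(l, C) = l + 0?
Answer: 3804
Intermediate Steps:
a(l, C) = l
a(6, 1)*634 = 6*634 = 3804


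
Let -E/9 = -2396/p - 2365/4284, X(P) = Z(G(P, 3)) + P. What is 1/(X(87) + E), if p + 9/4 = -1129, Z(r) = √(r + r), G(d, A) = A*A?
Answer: 338233527319100/24575877625778761 - 13917855630000*√2/24575877625778761 ≈ 0.012962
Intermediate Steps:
G(d, A) = A²
Z(r) = √2*√r (Z(r) = √(2*r) = √2*√r)
p = -4525/4 (p = -9/4 - 1129 = -4525/4 ≈ -1131.3)
X(P) = P + 3*√2 (X(P) = √2*√(3²) + P = √2*√9 + P = √2*3 + P = 3*√2 + P = P + 3*√2)
E = -30356231/2153900 (E = -9*(-2396/(-4525/4) - 2365/4284) = -9*(-2396*(-4/4525) - 2365*1/4284) = -9*(9584/4525 - 2365/4284) = -9*30356231/19385100 = -30356231/2153900 ≈ -14.094)
1/(X(87) + E) = 1/((87 + 3*√2) - 30356231/2153900) = 1/(157033069/2153900 + 3*√2)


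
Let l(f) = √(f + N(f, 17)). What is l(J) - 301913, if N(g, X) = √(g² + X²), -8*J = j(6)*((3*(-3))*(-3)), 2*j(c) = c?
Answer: -301913 + √(-162 + 2*√25057)/4 ≈ -3.0191e+5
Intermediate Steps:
j(c) = c/2
J = -81/8 (J = -(½)*6*(3*(-3))*(-3)/8 = -3*(-9*(-3))/8 = -3*27/8 = -⅛*81 = -81/8 ≈ -10.125)
N(g, X) = √(X² + g²)
l(f) = √(f + √(289 + f²)) (l(f) = √(f + √(17² + f²)) = √(f + √(289 + f²)))
l(J) - 301913 = √(-81/8 + √(289 + (-81/8)²)) - 301913 = √(-81/8 + √(289 + 6561/64)) - 301913 = √(-81/8 + √(25057/64)) - 301913 = √(-81/8 + √25057/8) - 301913 = -301913 + √(-81/8 + √25057/8)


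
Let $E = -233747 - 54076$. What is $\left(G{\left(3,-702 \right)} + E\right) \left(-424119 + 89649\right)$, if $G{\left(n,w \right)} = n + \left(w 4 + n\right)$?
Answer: $97205343750$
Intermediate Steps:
$E = -287823$
$G{\left(n,w \right)} = 2 n + 4 w$ ($G{\left(n,w \right)} = n + \left(4 w + n\right) = n + \left(n + 4 w\right) = 2 n + 4 w$)
$\left(G{\left(3,-702 \right)} + E\right) \left(-424119 + 89649\right) = \left(\left(2 \cdot 3 + 4 \left(-702\right)\right) - 287823\right) \left(-424119 + 89649\right) = \left(\left(6 - 2808\right) - 287823\right) \left(-334470\right) = \left(-2802 - 287823\right) \left(-334470\right) = \left(-290625\right) \left(-334470\right) = 97205343750$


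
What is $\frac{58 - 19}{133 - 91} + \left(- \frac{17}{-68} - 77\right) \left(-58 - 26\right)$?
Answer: $\frac{90271}{14} \approx 6447.9$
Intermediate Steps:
$\frac{58 - 19}{133 - 91} + \left(- \frac{17}{-68} - 77\right) \left(-58 - 26\right) = \frac{39}{42} + \left(\left(-17\right) \left(- \frac{1}{68}\right) - 77\right) \left(-84\right) = 39 \cdot \frac{1}{42} + \left(\frac{1}{4} - 77\right) \left(-84\right) = \frac{13}{14} - -6447 = \frac{13}{14} + 6447 = \frac{90271}{14}$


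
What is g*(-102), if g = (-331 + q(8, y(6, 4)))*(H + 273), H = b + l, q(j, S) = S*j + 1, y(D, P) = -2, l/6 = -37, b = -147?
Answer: -3388032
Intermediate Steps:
l = -222 (l = 6*(-37) = -222)
q(j, S) = 1 + S*j
H = -369 (H = -147 - 222 = -369)
g = 33216 (g = (-331 + (1 - 2*8))*(-369 + 273) = (-331 + (1 - 16))*(-96) = (-331 - 15)*(-96) = -346*(-96) = 33216)
g*(-102) = 33216*(-102) = -3388032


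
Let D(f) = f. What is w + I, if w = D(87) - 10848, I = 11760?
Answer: 999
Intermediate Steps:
w = -10761 (w = 87 - 10848 = -10761)
w + I = -10761 + 11760 = 999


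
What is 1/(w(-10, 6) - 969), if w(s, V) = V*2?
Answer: -1/957 ≈ -0.0010449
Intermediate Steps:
w(s, V) = 2*V
1/(w(-10, 6) - 969) = 1/(2*6 - 969) = 1/(12 - 969) = 1/(-957) = -1/957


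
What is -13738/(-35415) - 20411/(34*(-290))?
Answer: 171662449/69838380 ≈ 2.4580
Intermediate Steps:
-13738/(-35415) - 20411/(34*(-290)) = -13738*(-1/35415) - 20411/(-9860) = 13738/35415 - 20411*(-1/9860) = 13738/35415 + 20411/9860 = 171662449/69838380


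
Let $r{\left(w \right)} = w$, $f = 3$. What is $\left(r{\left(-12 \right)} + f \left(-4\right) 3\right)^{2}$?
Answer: $2304$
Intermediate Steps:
$\left(r{\left(-12 \right)} + f \left(-4\right) 3\right)^{2} = \left(-12 + 3 \left(-4\right) 3\right)^{2} = \left(-12 - 36\right)^{2} = \left(-48\right)^{2} = 2304$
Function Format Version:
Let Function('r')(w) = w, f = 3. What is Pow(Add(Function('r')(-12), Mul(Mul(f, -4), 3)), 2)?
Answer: 2304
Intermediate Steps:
Pow(Add(Function('r')(-12), Mul(Mul(f, -4), 3)), 2) = Pow(Add(-12, Mul(Mul(3, -4), 3)), 2) = Pow(Add(-12, Mul(-12, 3)), 2) = Pow(Add(-12, -36), 2) = Pow(-48, 2) = 2304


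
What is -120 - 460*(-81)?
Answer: 37140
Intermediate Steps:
-120 - 460*(-81) = -120 + 37260 = 37140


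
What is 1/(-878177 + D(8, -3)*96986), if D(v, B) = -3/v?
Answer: -4/3658187 ≈ -1.0934e-6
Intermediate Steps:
1/(-878177 + D(8, -3)*96986) = 1/(-878177 - 3/8*96986) = 1/(-878177 - 145479/4) = 1/(-3658187/4) = -4/3658187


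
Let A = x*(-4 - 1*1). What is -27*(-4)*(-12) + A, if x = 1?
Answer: -1301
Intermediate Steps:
A = -5 (A = 1*(-4 - 1*1) = 1*(-4 - 1) = 1*(-5) = -5)
-27*(-4)*(-12) + A = -27*(-4)*(-12) - 5 = 108*(-12) - 5 = -1296 - 5 = -1301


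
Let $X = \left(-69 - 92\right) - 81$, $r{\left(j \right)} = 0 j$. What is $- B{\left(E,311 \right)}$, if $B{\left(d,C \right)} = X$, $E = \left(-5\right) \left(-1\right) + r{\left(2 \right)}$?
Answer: $242$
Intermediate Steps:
$r{\left(j \right)} = 0$
$X = -242$ ($X = -161 - 81 = -242$)
$E = 5$ ($E = \left(-5\right) \left(-1\right) + 0 = 5 + 0 = 5$)
$B{\left(d,C \right)} = -242$
$- B{\left(E,311 \right)} = \left(-1\right) \left(-242\right) = 242$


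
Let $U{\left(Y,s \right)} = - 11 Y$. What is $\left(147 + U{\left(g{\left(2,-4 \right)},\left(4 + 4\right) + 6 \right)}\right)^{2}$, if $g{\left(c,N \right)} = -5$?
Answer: $40804$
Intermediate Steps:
$\left(147 + U{\left(g{\left(2,-4 \right)},\left(4 + 4\right) + 6 \right)}\right)^{2} = \left(147 - -55\right)^{2} = \left(147 + 55\right)^{2} = 202^{2} = 40804$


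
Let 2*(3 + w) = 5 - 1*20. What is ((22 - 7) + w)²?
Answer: 81/4 ≈ 20.250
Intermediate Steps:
w = -21/2 (w = -3 + (5 - 1*20)/2 = -3 + (5 - 20)/2 = -3 + (½)*(-15) = -3 - 15/2 = -21/2 ≈ -10.500)
((22 - 7) + w)² = ((22 - 7) - 21/2)² = (15 - 21/2)² = (9/2)² = 81/4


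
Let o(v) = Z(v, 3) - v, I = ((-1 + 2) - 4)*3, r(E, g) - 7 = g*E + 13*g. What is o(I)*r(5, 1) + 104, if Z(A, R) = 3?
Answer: 404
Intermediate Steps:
r(E, g) = 7 + 13*g + E*g (r(E, g) = 7 + (g*E + 13*g) = 7 + (E*g + 13*g) = 7 + (13*g + E*g) = 7 + 13*g + E*g)
I = -9 (I = (1 - 4)*3 = -3*3 = -9)
o(v) = 3 - v
o(I)*r(5, 1) + 104 = (3 - 1*(-9))*(7 + 13*1 + 5*1) + 104 = (3 + 9)*(7 + 13 + 5) + 104 = 12*25 + 104 = 300 + 104 = 404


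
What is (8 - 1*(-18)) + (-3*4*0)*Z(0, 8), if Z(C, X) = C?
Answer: 26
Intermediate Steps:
(8 - 1*(-18)) + (-3*4*0)*Z(0, 8) = (8 - 1*(-18)) + (-3*4*0)*0 = (8 + 18) - 12*0*0 = 26 + 0*0 = 26 + 0 = 26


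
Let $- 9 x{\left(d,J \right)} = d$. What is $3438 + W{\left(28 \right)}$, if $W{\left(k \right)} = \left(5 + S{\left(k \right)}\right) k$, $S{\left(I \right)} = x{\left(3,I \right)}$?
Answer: $\frac{10706}{3} \approx 3568.7$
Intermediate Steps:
$x{\left(d,J \right)} = - \frac{d}{9}$
$S{\left(I \right)} = - \frac{1}{3}$ ($S{\left(I \right)} = \left(- \frac{1}{9}\right) 3 = - \frac{1}{3}$)
$W{\left(k \right)} = \frac{14 k}{3}$ ($W{\left(k \right)} = \left(5 - \frac{1}{3}\right) k = \frac{14 k}{3}$)
$3438 + W{\left(28 \right)} = 3438 + \frac{14}{3} \cdot 28 = 3438 + \frac{392}{3} = \frac{10706}{3}$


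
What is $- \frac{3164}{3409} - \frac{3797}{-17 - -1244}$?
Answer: $- \frac{2403743}{597549} \approx -4.0227$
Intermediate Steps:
$- \frac{3164}{3409} - \frac{3797}{-17 - -1244} = \left(-3164\right) \frac{1}{3409} - \frac{3797}{-17 + 1244} = - \frac{452}{487} - \frac{3797}{1227} = - \frac{2403743}{597549}$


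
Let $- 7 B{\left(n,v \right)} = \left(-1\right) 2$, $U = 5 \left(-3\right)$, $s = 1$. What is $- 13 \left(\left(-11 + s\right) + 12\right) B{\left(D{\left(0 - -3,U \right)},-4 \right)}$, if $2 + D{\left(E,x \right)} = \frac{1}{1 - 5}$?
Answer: $- \frac{52}{7} \approx -7.4286$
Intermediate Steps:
$U = -15$
$D{\left(E,x \right)} = - \frac{9}{4}$ ($D{\left(E,x \right)} = -2 + \frac{1}{1 - 5} = -2 + \frac{1}{-4} = -2 - \frac{1}{4} = - \frac{9}{4}$)
$B{\left(n,v \right)} = \frac{2}{7}$ ($B{\left(n,v \right)} = - \frac{\left(-1\right) 2}{7} = \left(- \frac{1}{7}\right) \left(-2\right) = \frac{2}{7}$)
$- 13 \left(\left(-11 + s\right) + 12\right) B{\left(D{\left(0 - -3,U \right)},-4 \right)} = - 13 \left(\left(-11 + 1\right) + 12\right) \frac{2}{7} = - 13 \left(-10 + 12\right) \frac{2}{7} = \left(-13\right) 2 \cdot \frac{2}{7} = \left(-26\right) \frac{2}{7} = - \frac{52}{7}$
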